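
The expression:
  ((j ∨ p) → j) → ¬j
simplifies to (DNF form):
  ¬j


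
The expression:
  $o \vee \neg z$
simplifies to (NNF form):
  $o \vee \neg z$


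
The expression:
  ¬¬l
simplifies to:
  l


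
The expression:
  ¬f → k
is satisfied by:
  {k: True, f: True}
  {k: True, f: False}
  {f: True, k: False}


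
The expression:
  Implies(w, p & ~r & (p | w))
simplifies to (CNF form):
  (p | ~w) & (~r | ~w)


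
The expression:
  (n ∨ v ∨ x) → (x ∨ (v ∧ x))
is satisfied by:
  {x: True, n: False, v: False}
  {x: True, v: True, n: False}
  {x: True, n: True, v: False}
  {x: True, v: True, n: True}
  {v: False, n: False, x: False}


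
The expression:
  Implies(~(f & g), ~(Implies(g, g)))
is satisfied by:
  {g: True, f: True}


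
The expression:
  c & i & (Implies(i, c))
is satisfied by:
  {c: True, i: True}


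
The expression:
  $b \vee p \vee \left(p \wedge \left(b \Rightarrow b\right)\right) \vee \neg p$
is always true.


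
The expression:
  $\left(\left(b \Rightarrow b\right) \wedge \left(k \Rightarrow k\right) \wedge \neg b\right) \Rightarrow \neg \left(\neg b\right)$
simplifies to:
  $b$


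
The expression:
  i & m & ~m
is never true.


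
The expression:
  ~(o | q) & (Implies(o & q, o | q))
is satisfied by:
  {q: False, o: False}


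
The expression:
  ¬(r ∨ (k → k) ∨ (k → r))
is never true.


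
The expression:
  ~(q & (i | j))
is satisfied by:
  {i: False, q: False, j: False}
  {j: True, i: False, q: False}
  {i: True, j: False, q: False}
  {j: True, i: True, q: False}
  {q: True, j: False, i: False}


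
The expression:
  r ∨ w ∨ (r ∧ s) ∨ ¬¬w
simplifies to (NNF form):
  r ∨ w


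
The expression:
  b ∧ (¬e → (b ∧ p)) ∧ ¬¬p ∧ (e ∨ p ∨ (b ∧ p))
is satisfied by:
  {p: True, b: True}


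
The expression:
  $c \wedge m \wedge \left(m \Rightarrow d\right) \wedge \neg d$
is never true.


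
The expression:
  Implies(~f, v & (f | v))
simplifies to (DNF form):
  f | v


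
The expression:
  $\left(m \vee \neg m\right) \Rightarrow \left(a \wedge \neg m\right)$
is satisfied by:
  {a: True, m: False}


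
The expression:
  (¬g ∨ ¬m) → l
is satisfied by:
  {l: True, g: True, m: True}
  {l: True, g: True, m: False}
  {l: True, m: True, g: False}
  {l: True, m: False, g: False}
  {g: True, m: True, l: False}


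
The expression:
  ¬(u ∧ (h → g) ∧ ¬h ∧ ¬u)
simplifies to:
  True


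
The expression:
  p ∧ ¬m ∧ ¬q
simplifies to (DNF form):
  p ∧ ¬m ∧ ¬q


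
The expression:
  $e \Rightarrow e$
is always true.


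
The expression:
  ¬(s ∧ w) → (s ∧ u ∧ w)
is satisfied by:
  {w: True, s: True}


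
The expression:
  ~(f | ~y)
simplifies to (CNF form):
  y & ~f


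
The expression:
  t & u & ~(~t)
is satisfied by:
  {t: True, u: True}


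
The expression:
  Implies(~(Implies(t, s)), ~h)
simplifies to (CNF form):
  s | ~h | ~t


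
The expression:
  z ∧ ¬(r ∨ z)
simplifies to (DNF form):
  False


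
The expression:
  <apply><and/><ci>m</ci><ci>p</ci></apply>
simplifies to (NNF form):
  <apply><and/><ci>m</ci><ci>p</ci></apply>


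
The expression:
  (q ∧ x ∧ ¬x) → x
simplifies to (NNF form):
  True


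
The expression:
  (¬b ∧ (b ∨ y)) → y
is always true.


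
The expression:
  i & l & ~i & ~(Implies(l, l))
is never true.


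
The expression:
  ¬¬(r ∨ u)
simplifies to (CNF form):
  r ∨ u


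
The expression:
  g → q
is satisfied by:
  {q: True, g: False}
  {g: False, q: False}
  {g: True, q: True}


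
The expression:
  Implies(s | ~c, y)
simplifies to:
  y | (c & ~s)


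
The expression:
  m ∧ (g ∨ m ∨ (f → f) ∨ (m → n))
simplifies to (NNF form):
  m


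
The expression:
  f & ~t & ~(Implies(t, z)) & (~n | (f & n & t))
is never true.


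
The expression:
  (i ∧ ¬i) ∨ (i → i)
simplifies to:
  True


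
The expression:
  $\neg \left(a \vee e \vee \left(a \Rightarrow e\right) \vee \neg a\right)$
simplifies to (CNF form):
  $\text{False}$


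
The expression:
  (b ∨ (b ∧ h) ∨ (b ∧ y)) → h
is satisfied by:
  {h: True, b: False}
  {b: False, h: False}
  {b: True, h: True}


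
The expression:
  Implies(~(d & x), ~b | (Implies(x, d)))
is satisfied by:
  {d: True, x: False, b: False}
  {x: False, b: False, d: False}
  {b: True, d: True, x: False}
  {b: True, x: False, d: False}
  {d: True, x: True, b: False}
  {x: True, d: False, b: False}
  {b: True, x: True, d: True}


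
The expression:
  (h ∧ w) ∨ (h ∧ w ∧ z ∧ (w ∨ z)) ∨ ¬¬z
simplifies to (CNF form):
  (h ∨ z) ∧ (w ∨ z)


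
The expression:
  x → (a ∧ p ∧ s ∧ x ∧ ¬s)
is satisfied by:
  {x: False}


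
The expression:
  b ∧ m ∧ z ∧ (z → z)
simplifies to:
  b ∧ m ∧ z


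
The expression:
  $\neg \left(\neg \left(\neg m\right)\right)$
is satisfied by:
  {m: False}


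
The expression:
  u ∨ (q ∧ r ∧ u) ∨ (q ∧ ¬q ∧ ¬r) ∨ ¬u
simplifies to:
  True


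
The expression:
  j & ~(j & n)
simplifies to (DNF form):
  j & ~n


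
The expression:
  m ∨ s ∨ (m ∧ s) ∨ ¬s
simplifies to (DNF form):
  True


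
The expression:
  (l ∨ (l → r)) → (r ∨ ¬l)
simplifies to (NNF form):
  r ∨ ¬l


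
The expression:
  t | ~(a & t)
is always true.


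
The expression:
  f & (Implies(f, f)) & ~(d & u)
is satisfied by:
  {f: True, u: False, d: False}
  {f: True, d: True, u: False}
  {f: True, u: True, d: False}


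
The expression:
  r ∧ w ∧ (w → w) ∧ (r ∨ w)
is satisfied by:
  {r: True, w: True}


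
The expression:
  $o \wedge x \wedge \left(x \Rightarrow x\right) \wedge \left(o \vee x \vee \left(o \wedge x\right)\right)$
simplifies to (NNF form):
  $o \wedge x$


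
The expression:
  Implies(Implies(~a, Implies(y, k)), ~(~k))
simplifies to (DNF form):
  k | (y & ~a)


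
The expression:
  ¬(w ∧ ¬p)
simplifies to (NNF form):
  p ∨ ¬w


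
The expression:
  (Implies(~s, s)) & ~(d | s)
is never true.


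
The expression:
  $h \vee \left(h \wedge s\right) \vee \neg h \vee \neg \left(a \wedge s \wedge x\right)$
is always true.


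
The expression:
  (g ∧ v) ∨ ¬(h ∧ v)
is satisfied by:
  {g: True, h: False, v: False}
  {h: False, v: False, g: False}
  {g: True, v: True, h: False}
  {v: True, h: False, g: False}
  {g: True, h: True, v: False}
  {h: True, g: False, v: False}
  {g: True, v: True, h: True}


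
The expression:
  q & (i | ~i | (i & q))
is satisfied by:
  {q: True}


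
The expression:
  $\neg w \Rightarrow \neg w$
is always true.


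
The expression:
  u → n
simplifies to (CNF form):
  n ∨ ¬u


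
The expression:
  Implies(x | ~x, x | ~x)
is always true.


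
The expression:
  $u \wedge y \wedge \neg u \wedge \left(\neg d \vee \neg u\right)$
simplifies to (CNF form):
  $\text{False}$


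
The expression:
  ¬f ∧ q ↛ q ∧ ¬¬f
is never true.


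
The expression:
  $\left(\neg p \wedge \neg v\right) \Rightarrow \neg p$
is always true.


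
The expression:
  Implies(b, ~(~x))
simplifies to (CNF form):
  x | ~b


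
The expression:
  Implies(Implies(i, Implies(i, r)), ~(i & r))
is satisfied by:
  {i: False, r: False}
  {r: True, i: False}
  {i: True, r: False}


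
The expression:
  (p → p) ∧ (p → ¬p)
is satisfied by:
  {p: False}


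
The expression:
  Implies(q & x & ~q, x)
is always true.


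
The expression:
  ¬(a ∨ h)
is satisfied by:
  {h: False, a: False}


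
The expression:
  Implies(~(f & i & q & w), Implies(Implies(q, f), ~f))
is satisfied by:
  {q: True, w: True, i: True, f: False}
  {q: True, w: True, i: False, f: False}
  {q: True, i: True, w: False, f: False}
  {q: True, i: False, w: False, f: False}
  {w: True, i: True, q: False, f: False}
  {w: True, i: False, q: False, f: False}
  {i: True, q: False, w: False, f: False}
  {i: False, q: False, w: False, f: False}
  {f: True, q: True, w: True, i: True}


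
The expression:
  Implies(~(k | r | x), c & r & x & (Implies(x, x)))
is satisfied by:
  {r: True, x: True, k: True}
  {r: True, x: True, k: False}
  {r: True, k: True, x: False}
  {r: True, k: False, x: False}
  {x: True, k: True, r: False}
  {x: True, k: False, r: False}
  {k: True, x: False, r: False}


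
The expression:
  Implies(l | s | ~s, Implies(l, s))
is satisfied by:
  {s: True, l: False}
  {l: False, s: False}
  {l: True, s: True}


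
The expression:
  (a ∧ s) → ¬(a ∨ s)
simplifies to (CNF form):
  ¬a ∨ ¬s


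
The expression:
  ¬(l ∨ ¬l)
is never true.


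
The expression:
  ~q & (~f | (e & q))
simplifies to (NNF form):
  ~f & ~q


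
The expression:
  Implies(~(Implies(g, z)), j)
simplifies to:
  j | z | ~g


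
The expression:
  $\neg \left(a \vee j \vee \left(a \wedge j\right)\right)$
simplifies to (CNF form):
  $\neg a \wedge \neg j$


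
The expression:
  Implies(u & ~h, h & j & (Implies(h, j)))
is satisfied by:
  {h: True, u: False}
  {u: False, h: False}
  {u: True, h: True}


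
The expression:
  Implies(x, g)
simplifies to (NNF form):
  g | ~x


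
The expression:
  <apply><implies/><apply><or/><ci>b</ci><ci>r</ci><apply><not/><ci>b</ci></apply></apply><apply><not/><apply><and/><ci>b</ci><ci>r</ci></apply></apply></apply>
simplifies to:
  <apply><or/><apply><not/><ci>b</ci></apply><apply><not/><ci>r</ci></apply></apply>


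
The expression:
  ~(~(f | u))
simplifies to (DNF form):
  f | u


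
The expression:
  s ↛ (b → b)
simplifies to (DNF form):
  False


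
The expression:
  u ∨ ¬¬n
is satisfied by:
  {n: True, u: True}
  {n: True, u: False}
  {u: True, n: False}


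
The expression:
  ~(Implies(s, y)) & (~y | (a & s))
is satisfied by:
  {s: True, y: False}


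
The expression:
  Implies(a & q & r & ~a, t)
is always true.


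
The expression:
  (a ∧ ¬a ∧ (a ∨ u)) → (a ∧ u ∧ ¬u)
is always true.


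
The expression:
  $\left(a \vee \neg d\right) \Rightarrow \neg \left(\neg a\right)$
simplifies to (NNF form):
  $a \vee d$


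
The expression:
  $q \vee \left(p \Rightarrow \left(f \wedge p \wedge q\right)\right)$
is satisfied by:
  {q: True, p: False}
  {p: False, q: False}
  {p: True, q: True}


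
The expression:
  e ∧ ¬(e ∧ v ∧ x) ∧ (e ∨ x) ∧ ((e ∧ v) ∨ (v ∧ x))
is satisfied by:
  {e: True, v: True, x: False}


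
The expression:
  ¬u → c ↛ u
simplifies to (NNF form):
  c ∨ u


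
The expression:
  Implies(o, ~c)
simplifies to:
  ~c | ~o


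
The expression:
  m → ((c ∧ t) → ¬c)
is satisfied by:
  {m: False, t: False, c: False}
  {c: True, m: False, t: False}
  {t: True, m: False, c: False}
  {c: True, t: True, m: False}
  {m: True, c: False, t: False}
  {c: True, m: True, t: False}
  {t: True, m: True, c: False}


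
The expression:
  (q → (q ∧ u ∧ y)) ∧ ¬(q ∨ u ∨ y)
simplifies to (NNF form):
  ¬q ∧ ¬u ∧ ¬y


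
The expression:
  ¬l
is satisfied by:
  {l: False}


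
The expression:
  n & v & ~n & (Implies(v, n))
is never true.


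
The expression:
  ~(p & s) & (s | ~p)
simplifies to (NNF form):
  ~p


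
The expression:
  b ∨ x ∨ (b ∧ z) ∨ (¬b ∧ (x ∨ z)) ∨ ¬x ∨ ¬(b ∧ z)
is always true.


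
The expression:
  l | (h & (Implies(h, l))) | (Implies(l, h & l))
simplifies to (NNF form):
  True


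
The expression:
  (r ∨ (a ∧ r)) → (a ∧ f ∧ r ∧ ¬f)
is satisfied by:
  {r: False}


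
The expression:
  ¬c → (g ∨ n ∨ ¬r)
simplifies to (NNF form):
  c ∨ g ∨ n ∨ ¬r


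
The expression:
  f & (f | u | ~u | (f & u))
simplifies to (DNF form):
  f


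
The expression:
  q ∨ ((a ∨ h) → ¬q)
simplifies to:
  True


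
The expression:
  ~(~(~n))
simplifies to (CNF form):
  ~n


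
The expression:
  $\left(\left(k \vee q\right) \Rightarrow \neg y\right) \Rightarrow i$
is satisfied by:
  {i: True, y: True, q: True, k: True}
  {i: True, y: True, q: True, k: False}
  {i: True, y: True, k: True, q: False}
  {i: True, y: True, k: False, q: False}
  {i: True, q: True, k: True, y: False}
  {i: True, q: True, k: False, y: False}
  {i: True, q: False, k: True, y: False}
  {i: True, q: False, k: False, y: False}
  {y: True, q: True, k: True, i: False}
  {y: True, q: True, k: False, i: False}
  {y: True, k: True, q: False, i: False}


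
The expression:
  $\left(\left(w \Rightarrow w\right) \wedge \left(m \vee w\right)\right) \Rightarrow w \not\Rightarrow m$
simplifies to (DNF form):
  $\neg m$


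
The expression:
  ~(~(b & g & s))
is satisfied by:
  {b: True, g: True, s: True}


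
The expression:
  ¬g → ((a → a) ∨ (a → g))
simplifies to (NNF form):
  True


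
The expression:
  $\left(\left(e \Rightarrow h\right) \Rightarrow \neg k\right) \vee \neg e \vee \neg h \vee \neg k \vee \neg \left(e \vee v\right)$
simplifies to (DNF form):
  $\neg e \vee \neg h \vee \neg k$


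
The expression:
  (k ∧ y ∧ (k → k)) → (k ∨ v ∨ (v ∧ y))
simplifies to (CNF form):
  True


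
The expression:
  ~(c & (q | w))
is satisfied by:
  {q: False, c: False, w: False}
  {w: True, q: False, c: False}
  {q: True, w: False, c: False}
  {w: True, q: True, c: False}
  {c: True, w: False, q: False}


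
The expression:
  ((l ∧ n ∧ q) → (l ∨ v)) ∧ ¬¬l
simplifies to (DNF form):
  l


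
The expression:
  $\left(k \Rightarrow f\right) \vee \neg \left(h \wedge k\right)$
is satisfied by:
  {f: True, k: False, h: False}
  {f: False, k: False, h: False}
  {h: True, f: True, k: False}
  {h: True, f: False, k: False}
  {k: True, f: True, h: False}
  {k: True, f: False, h: False}
  {k: True, h: True, f: True}


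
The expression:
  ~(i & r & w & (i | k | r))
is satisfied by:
  {w: False, i: False, r: False}
  {r: True, w: False, i: False}
  {i: True, w: False, r: False}
  {r: True, i: True, w: False}
  {w: True, r: False, i: False}
  {r: True, w: True, i: False}
  {i: True, w: True, r: False}


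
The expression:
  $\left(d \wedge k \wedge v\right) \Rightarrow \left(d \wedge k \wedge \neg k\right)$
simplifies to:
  $\neg d \vee \neg k \vee \neg v$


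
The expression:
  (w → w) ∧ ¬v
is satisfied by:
  {v: False}


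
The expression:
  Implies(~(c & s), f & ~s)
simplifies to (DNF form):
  (c & s) | (f & ~s)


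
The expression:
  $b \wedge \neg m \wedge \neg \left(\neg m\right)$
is never true.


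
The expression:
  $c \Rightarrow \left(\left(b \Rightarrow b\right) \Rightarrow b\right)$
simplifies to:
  $b \vee \neg c$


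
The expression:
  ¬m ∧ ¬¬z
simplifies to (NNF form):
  z ∧ ¬m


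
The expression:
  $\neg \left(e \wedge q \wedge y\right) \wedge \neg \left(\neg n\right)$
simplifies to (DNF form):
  $\left(n \wedge \neg e\right) \vee \left(n \wedge \neg q\right) \vee \left(n \wedge \neg y\right)$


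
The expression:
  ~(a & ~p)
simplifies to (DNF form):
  p | ~a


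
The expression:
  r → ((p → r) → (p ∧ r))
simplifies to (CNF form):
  p ∨ ¬r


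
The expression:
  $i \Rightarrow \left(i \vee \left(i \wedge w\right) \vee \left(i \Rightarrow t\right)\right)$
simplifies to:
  $\text{True}$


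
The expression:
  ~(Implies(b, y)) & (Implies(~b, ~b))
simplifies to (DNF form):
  b & ~y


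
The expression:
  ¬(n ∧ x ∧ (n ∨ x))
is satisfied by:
  {x: False, n: False}
  {n: True, x: False}
  {x: True, n: False}


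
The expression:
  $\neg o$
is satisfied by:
  {o: False}


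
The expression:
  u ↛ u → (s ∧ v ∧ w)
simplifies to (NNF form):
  True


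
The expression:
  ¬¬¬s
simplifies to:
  ¬s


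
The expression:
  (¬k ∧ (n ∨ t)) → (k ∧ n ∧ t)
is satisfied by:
  {k: True, n: False, t: False}
  {k: True, t: True, n: False}
  {k: True, n: True, t: False}
  {k: True, t: True, n: True}
  {t: False, n: False, k: False}


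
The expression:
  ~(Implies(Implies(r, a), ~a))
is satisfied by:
  {a: True}


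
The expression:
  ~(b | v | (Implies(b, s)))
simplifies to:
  False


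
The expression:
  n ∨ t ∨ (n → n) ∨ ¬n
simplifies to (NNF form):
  True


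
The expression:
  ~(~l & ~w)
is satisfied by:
  {l: True, w: True}
  {l: True, w: False}
  {w: True, l: False}


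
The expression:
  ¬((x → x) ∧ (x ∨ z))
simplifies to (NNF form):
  ¬x ∧ ¬z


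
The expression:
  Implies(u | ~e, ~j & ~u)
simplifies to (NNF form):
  ~u & (e | ~j)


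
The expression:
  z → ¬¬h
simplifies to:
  h ∨ ¬z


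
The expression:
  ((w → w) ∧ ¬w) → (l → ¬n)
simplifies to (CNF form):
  w ∨ ¬l ∨ ¬n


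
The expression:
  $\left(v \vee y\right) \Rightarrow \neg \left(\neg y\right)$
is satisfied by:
  {y: True, v: False}
  {v: False, y: False}
  {v: True, y: True}


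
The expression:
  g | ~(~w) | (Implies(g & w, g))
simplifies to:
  True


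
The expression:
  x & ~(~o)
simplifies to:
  o & x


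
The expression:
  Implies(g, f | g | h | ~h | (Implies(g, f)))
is always true.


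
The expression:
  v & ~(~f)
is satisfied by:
  {f: True, v: True}


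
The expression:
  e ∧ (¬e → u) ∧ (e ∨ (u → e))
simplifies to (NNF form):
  e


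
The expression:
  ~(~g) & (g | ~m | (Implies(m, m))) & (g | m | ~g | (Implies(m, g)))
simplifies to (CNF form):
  g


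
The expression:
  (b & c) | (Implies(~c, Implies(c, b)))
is always true.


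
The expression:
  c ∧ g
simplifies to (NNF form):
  c ∧ g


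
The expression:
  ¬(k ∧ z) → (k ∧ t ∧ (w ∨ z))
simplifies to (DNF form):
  (k ∧ z) ∨ (k ∧ t ∧ w) ∨ (k ∧ t ∧ z) ∨ (k ∧ w ∧ z)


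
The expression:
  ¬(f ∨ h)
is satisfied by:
  {h: False, f: False}


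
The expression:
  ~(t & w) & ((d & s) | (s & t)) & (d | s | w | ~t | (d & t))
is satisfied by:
  {d: True, s: True, w: False, t: False}
  {d: True, t: True, s: True, w: False}
  {t: True, s: True, w: False, d: False}
  {d: True, s: True, w: True, t: False}


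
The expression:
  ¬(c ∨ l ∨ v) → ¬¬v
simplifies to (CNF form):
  c ∨ l ∨ v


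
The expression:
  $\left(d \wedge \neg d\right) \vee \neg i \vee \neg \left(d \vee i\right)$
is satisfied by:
  {i: False}


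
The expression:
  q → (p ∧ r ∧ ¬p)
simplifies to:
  ¬q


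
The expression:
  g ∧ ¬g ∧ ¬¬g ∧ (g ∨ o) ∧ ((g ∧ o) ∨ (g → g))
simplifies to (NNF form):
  False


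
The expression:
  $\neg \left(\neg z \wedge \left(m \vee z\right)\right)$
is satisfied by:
  {z: True, m: False}
  {m: False, z: False}
  {m: True, z: True}


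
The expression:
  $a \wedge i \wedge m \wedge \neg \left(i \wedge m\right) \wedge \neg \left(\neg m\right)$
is never true.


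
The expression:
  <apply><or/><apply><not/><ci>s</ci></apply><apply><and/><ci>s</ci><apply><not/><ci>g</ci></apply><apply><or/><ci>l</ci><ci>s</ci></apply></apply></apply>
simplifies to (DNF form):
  <apply><or/><apply><not/><ci>g</ci></apply><apply><not/><ci>s</ci></apply></apply>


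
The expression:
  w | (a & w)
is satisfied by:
  {w: True}


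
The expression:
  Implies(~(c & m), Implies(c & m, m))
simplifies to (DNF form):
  True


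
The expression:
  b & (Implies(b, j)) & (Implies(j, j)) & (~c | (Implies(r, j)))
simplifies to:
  b & j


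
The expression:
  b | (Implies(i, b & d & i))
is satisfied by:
  {b: True, i: False}
  {i: False, b: False}
  {i: True, b: True}


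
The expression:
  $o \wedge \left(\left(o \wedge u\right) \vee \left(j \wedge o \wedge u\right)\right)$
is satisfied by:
  {u: True, o: True}


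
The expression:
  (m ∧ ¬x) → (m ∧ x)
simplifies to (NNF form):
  x ∨ ¬m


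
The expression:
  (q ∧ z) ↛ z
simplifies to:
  False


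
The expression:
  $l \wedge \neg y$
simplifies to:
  $l \wedge \neg y$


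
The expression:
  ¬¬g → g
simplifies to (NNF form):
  True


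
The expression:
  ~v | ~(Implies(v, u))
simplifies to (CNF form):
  ~u | ~v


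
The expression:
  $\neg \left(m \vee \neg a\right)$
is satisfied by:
  {a: True, m: False}


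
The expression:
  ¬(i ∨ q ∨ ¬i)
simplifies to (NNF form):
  False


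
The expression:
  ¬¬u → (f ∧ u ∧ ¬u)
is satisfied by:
  {u: False}


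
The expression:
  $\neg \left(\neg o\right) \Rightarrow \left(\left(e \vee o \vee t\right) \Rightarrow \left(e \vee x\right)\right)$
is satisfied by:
  {x: True, e: True, o: False}
  {x: True, o: False, e: False}
  {e: True, o: False, x: False}
  {e: False, o: False, x: False}
  {x: True, e: True, o: True}
  {x: True, o: True, e: False}
  {e: True, o: True, x: False}


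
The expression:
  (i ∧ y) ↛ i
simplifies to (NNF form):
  False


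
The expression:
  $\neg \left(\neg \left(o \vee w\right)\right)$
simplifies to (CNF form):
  $o \vee w$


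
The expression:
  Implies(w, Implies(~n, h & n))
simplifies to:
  n | ~w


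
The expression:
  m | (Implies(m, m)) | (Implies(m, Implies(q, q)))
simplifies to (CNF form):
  True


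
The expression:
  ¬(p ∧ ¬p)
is always true.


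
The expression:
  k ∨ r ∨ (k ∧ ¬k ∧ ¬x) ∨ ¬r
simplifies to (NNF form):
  True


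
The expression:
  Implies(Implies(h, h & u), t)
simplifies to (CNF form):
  (h | t) & (t | ~u)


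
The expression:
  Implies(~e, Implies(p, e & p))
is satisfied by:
  {e: True, p: False}
  {p: False, e: False}
  {p: True, e: True}


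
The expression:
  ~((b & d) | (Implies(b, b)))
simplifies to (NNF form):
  False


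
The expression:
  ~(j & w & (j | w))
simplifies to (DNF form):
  ~j | ~w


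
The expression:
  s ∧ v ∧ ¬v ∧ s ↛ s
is never true.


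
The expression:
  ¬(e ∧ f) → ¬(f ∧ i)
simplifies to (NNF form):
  e ∨ ¬f ∨ ¬i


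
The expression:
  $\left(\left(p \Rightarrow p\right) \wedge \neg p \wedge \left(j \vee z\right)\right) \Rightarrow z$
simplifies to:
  $p \vee z \vee \neg j$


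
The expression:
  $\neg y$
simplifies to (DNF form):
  $\neg y$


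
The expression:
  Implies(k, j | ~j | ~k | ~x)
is always true.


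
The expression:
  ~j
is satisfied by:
  {j: False}


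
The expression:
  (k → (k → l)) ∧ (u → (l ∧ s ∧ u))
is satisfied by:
  {s: True, l: True, k: False, u: False}
  {l: True, s: False, k: False, u: False}
  {s: True, k: True, l: True, u: False}
  {k: True, l: True, s: False, u: False}
  {s: True, l: False, k: False, u: False}
  {s: False, l: False, k: False, u: False}
  {u: True, s: True, l: True, k: False}
  {u: True, s: True, l: True, k: True}


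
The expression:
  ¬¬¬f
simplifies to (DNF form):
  ¬f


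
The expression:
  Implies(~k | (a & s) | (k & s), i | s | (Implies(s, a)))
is always true.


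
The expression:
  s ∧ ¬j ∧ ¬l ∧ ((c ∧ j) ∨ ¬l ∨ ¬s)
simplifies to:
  s ∧ ¬j ∧ ¬l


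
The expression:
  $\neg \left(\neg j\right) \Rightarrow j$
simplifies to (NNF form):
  $\text{True}$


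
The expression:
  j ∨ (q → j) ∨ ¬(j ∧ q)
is always true.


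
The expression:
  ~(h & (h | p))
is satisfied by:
  {h: False}


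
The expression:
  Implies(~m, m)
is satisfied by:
  {m: True}


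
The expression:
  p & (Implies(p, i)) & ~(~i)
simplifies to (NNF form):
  i & p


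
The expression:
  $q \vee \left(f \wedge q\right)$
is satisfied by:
  {q: True}


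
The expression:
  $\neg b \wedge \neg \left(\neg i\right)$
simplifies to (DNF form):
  $i \wedge \neg b$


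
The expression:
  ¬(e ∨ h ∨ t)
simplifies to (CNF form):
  ¬e ∧ ¬h ∧ ¬t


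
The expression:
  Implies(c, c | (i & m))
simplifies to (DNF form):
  True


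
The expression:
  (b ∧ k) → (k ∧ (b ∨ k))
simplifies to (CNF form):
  True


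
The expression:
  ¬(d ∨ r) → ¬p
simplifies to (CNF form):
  d ∨ r ∨ ¬p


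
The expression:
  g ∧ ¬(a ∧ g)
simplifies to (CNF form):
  g ∧ ¬a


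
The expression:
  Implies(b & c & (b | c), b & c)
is always true.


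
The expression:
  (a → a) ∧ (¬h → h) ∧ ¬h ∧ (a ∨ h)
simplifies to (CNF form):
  False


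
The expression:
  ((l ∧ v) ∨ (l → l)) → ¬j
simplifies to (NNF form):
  ¬j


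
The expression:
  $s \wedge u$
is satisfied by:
  {u: True, s: True}


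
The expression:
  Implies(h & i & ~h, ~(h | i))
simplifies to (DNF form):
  True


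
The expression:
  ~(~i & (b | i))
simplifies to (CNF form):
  i | ~b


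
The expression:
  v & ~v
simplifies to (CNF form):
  False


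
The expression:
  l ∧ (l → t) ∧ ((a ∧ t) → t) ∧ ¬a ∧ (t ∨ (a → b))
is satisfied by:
  {t: True, l: True, a: False}


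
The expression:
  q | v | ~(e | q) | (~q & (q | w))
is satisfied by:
  {w: True, q: True, v: True, e: False}
  {w: True, q: True, e: False, v: False}
  {w: True, v: True, e: False, q: False}
  {w: True, e: False, v: False, q: False}
  {q: True, v: True, e: False, w: False}
  {q: True, e: False, v: False, w: False}
  {v: True, q: False, e: False, w: False}
  {q: False, e: False, v: False, w: False}
  {q: True, w: True, e: True, v: True}
  {q: True, w: True, e: True, v: False}
  {w: True, e: True, v: True, q: False}
  {w: True, e: True, q: False, v: False}
  {v: True, e: True, q: True, w: False}
  {e: True, q: True, w: False, v: False}
  {e: True, v: True, w: False, q: False}


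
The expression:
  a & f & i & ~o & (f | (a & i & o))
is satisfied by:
  {a: True, i: True, f: True, o: False}


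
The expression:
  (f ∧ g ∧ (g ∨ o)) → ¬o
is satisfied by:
  {g: False, o: False, f: False}
  {f: True, g: False, o: False}
  {o: True, g: False, f: False}
  {f: True, o: True, g: False}
  {g: True, f: False, o: False}
  {f: True, g: True, o: False}
  {o: True, g: True, f: False}


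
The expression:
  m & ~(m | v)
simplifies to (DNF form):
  False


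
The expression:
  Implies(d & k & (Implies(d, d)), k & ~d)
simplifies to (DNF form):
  ~d | ~k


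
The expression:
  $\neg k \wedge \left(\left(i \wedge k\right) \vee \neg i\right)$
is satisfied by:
  {i: False, k: False}


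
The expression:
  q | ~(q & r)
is always true.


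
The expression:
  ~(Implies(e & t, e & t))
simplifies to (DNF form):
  False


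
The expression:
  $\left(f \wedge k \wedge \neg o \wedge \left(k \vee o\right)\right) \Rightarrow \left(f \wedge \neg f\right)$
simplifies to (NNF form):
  $o \vee \neg f \vee \neg k$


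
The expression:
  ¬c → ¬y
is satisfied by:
  {c: True, y: False}
  {y: False, c: False}
  {y: True, c: True}


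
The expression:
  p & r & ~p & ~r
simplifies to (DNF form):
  False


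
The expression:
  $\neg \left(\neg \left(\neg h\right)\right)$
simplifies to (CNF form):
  $\neg h$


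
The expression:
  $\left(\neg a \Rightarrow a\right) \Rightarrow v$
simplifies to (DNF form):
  $v \vee \neg a$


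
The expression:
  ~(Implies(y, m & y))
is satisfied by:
  {y: True, m: False}


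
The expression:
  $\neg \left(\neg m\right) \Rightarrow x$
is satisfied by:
  {x: True, m: False}
  {m: False, x: False}
  {m: True, x: True}


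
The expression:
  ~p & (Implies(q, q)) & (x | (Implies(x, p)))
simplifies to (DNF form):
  ~p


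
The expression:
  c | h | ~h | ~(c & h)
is always true.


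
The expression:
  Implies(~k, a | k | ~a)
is always true.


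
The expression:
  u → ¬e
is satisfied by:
  {u: False, e: False}
  {e: True, u: False}
  {u: True, e: False}


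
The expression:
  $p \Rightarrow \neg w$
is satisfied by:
  {p: False, w: False}
  {w: True, p: False}
  {p: True, w: False}


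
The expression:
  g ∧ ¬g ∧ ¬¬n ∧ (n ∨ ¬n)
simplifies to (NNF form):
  False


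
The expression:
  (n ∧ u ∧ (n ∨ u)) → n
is always true.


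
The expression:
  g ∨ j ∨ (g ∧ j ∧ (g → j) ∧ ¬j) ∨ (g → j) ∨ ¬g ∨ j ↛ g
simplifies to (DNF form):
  True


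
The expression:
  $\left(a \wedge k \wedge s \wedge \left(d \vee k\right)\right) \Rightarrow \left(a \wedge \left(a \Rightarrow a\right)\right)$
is always true.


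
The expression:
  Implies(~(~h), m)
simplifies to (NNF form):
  m | ~h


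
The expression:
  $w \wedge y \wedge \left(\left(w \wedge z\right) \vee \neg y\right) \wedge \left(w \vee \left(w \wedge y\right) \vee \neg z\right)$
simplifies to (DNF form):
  $w \wedge y \wedge z$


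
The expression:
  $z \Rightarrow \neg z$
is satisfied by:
  {z: False}


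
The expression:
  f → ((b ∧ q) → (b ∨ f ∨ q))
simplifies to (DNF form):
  True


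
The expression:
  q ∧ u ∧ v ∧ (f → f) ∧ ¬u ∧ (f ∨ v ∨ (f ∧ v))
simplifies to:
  False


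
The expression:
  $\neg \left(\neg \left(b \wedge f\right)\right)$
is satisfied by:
  {b: True, f: True}


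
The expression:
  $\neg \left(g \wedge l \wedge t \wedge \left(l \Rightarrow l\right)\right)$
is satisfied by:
  {l: False, t: False, g: False}
  {g: True, l: False, t: False}
  {t: True, l: False, g: False}
  {g: True, t: True, l: False}
  {l: True, g: False, t: False}
  {g: True, l: True, t: False}
  {t: True, l: True, g: False}


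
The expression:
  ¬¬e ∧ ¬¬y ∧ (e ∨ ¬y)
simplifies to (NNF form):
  e ∧ y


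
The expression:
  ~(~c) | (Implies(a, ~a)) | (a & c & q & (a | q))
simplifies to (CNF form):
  c | ~a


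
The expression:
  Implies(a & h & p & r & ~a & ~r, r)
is always true.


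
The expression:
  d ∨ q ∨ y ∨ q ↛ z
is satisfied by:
  {y: True, d: True, q: True}
  {y: True, d: True, q: False}
  {y: True, q: True, d: False}
  {y: True, q: False, d: False}
  {d: True, q: True, y: False}
  {d: True, q: False, y: False}
  {q: True, d: False, y: False}


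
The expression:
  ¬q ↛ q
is always true.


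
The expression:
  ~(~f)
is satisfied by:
  {f: True}


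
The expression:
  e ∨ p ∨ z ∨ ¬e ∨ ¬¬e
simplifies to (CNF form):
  True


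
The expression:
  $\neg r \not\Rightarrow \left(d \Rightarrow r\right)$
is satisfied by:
  {d: True, r: False}


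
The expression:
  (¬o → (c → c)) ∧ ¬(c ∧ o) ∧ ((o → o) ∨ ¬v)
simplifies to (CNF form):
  ¬c ∨ ¬o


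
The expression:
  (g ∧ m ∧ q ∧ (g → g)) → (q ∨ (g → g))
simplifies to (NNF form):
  True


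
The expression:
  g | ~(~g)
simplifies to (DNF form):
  g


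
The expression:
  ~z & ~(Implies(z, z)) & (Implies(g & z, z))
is never true.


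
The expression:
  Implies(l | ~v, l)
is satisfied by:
  {v: True, l: True}
  {v: True, l: False}
  {l: True, v: False}


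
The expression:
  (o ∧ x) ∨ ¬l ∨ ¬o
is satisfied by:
  {x: True, l: False, o: False}
  {l: False, o: False, x: False}
  {x: True, o: True, l: False}
  {o: True, l: False, x: False}
  {x: True, l: True, o: False}
  {l: True, x: False, o: False}
  {x: True, o: True, l: True}


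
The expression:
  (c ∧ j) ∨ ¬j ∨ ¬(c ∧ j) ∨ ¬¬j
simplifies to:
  True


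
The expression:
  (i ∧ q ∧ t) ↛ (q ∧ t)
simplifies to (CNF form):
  False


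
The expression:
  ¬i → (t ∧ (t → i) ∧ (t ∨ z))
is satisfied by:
  {i: True}


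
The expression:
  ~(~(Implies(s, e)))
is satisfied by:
  {e: True, s: False}
  {s: False, e: False}
  {s: True, e: True}


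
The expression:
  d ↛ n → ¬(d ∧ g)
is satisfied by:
  {n: True, g: False, d: False}
  {g: False, d: False, n: False}
  {n: True, d: True, g: False}
  {d: True, g: False, n: False}
  {n: True, g: True, d: False}
  {g: True, n: False, d: False}
  {n: True, d: True, g: True}


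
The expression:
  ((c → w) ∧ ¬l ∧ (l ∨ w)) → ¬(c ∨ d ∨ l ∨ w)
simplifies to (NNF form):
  l ∨ ¬w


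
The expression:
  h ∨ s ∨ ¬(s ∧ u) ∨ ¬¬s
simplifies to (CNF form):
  True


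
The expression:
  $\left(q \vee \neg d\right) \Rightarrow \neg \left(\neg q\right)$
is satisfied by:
  {d: True, q: True}
  {d: True, q: False}
  {q: True, d: False}


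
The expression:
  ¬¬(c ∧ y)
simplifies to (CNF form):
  c ∧ y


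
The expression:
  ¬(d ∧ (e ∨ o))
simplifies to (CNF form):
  (¬d ∨ ¬e) ∧ (¬d ∨ ¬o)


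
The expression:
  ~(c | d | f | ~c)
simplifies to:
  False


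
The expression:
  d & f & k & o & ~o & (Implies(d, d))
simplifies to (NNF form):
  False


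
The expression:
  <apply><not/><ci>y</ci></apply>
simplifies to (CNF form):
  <apply><not/><ci>y</ci></apply>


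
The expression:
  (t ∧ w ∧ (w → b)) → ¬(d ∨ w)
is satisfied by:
  {w: False, t: False, b: False}
  {b: True, w: False, t: False}
  {t: True, w: False, b: False}
  {b: True, t: True, w: False}
  {w: True, b: False, t: False}
  {b: True, w: True, t: False}
  {t: True, w: True, b: False}


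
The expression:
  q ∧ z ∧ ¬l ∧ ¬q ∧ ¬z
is never true.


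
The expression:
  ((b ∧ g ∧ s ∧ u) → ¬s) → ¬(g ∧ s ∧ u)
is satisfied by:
  {b: True, s: False, u: False, g: False}
  {b: False, s: False, u: False, g: False}
  {g: True, b: True, s: False, u: False}
  {g: True, b: False, s: False, u: False}
  {b: True, u: True, g: False, s: False}
  {u: True, g: False, s: False, b: False}
  {g: True, u: True, b: True, s: False}
  {g: True, u: True, b: False, s: False}
  {b: True, s: True, g: False, u: False}
  {s: True, g: False, u: False, b: False}
  {b: True, g: True, s: True, u: False}
  {g: True, s: True, b: False, u: False}
  {b: True, u: True, s: True, g: False}
  {u: True, s: True, g: False, b: False}
  {g: True, u: True, s: True, b: True}


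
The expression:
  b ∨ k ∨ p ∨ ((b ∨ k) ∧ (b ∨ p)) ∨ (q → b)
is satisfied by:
  {b: True, k: True, p: True, q: False}
  {b: True, k: True, p: False, q: False}
  {b: True, p: True, q: False, k: False}
  {b: True, p: False, q: False, k: False}
  {k: True, p: True, q: False, b: False}
  {k: True, p: False, q: False, b: False}
  {p: True, k: False, q: False, b: False}
  {p: False, k: False, q: False, b: False}
  {b: True, k: True, q: True, p: True}
  {b: True, k: True, q: True, p: False}
  {b: True, q: True, p: True, k: False}
  {b: True, q: True, p: False, k: False}
  {q: True, k: True, p: True, b: False}
  {q: True, k: True, p: False, b: False}
  {q: True, p: True, k: False, b: False}


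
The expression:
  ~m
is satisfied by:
  {m: False}


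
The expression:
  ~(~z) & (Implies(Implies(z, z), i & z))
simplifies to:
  i & z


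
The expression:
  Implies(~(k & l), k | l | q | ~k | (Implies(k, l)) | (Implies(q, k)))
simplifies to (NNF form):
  True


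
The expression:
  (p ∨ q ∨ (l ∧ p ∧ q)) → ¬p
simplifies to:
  ¬p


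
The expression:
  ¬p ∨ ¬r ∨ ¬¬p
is always true.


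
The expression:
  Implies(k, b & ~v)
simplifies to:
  ~k | (b & ~v)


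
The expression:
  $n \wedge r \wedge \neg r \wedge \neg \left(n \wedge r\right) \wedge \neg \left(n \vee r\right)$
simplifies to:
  $\text{False}$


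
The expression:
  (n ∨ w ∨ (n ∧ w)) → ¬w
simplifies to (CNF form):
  ¬w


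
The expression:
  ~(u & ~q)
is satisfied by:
  {q: True, u: False}
  {u: False, q: False}
  {u: True, q: True}


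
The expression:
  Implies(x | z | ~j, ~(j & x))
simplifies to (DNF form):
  ~j | ~x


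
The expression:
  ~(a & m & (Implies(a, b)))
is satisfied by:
  {m: False, a: False, b: False}
  {b: True, m: False, a: False}
  {a: True, m: False, b: False}
  {b: True, a: True, m: False}
  {m: True, b: False, a: False}
  {b: True, m: True, a: False}
  {a: True, m: True, b: False}


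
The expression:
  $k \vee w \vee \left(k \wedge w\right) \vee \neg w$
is always true.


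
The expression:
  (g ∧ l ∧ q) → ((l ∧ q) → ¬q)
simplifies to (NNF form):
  ¬g ∨ ¬l ∨ ¬q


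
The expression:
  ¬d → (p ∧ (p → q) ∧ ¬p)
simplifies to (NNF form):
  d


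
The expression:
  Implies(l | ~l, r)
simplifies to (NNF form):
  r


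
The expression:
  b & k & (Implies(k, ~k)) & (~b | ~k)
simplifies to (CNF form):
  False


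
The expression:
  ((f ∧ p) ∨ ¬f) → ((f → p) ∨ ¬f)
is always true.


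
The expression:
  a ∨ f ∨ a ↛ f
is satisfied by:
  {a: True, f: True}
  {a: True, f: False}
  {f: True, a: False}


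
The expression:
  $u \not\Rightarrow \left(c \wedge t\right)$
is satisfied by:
  {u: True, c: False, t: False}
  {t: True, u: True, c: False}
  {c: True, u: True, t: False}


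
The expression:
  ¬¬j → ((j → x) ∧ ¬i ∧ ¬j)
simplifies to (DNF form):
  ¬j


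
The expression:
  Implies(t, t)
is always true.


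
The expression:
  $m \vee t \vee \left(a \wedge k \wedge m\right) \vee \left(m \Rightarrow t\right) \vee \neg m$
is always true.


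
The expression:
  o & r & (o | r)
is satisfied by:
  {r: True, o: True}


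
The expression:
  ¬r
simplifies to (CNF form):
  ¬r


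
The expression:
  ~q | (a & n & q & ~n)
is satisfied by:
  {q: False}


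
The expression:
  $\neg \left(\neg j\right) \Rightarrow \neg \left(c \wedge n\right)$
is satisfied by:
  {c: False, n: False, j: False}
  {j: True, c: False, n: False}
  {n: True, c: False, j: False}
  {j: True, n: True, c: False}
  {c: True, j: False, n: False}
  {j: True, c: True, n: False}
  {n: True, c: True, j: False}


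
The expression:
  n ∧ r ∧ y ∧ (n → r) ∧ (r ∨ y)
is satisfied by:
  {r: True, y: True, n: True}


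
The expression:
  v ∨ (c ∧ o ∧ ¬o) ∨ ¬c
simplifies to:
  v ∨ ¬c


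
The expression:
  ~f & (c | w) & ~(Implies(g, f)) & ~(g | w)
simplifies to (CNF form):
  False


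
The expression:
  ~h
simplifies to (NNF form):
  ~h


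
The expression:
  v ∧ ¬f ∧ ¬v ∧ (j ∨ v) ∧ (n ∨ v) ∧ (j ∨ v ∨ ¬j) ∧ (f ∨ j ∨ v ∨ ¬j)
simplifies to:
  False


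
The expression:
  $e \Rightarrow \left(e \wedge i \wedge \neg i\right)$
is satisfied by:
  {e: False}


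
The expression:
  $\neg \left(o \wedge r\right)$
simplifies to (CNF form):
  $\neg o \vee \neg r$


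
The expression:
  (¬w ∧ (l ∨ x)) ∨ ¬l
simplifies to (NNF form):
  ¬l ∨ ¬w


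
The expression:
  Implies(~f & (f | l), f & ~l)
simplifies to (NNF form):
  f | ~l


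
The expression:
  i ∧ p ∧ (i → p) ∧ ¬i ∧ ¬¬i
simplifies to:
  False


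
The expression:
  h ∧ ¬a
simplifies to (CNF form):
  h ∧ ¬a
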